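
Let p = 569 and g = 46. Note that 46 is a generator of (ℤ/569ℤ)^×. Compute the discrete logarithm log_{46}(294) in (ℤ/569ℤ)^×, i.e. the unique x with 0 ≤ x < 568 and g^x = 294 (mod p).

Baby-step giant-step with m = ceil(sqrt(568)) = 24.
Baby table (46^j mod 569 for j=0..23):
  0:1  1:46  2:409  3:37  4:564  5:339  6:231  7:384
  8:25  9:12  10:552  11:356  12:444  13:509  14:85  15:496
  16:56  17:300  18:144  19:365  20:289  21:207  22:418  23:451
Giant step factor: 46^(-24) ≡ 354 (mod 569).
Scan 294·354^i mod 569 for i = 0, 1, …:
  i=0: 294   i=1: 518   i=2: 154   i=3: 461
  i=4: 460   i=5: 106   i=6: 539   i=7: 191
  i=8: 472   i=9: 371   i=10: 464   i=11: 384
Match at i=11, j=7: x = 11·24 + 7 = 271.

271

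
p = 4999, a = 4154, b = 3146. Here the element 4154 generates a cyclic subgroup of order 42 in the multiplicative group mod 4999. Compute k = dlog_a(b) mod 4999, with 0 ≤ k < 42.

31

Baby-step giant-step with m = ceil(sqrt(42)) = 7.
Baby table (4154^j mod 4999 for j=0..6):
  0:1  1:4154  2:4167  3:3180  4:2362  5:3710  6:4422
Giant step factor: 4154^(-7) ≡ 2338 (mod 4999).
Scan 3146·2338^i mod 4999 for i = 0, 1, …:
  i=0: 3146   i=1: 1819   i=2: 3672   i=3: 1853
  i=4: 3180
Match at i=4, j=3: k = 4·7 + 3 = 31.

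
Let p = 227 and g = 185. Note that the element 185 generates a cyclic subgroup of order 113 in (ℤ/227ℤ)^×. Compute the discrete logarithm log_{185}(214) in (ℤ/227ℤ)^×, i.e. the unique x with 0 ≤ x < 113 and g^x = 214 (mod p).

97

Baby-step giant-step with m = ceil(sqrt(113)) = 11.
Baby table (185^j mod 227 for j=0..10):
  0:1  1:185  2:175  3:141  4:207  5:159  6:132  7:131
  8:173  9:225  10:84
Giant step factor: 185^(-11) ≡ 203 (mod 227).
Scan 214·203^i mod 227 for i = 0, 1, …:
  i=0: 214   i=1: 85   i=2: 3   i=3: 155
  i=4: 139   i=5: 69   i=6: 160   i=7: 19
  i=8: 225
Match at i=8, j=9: x = 8·11 + 9 = 97.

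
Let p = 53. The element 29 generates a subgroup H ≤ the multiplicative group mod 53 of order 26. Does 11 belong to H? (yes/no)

yes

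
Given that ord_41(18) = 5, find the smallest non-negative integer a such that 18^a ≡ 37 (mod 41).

Successive powers of 18 modulo 41:
  18^0=1  18^1=18  18^2=37
So 18^2 ≡ 37 (mod 41), giving a = 2.

2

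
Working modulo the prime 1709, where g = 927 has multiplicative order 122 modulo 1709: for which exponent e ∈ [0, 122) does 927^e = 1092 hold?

Baby-step giant-step with m = ceil(sqrt(122)) = 12.
Baby table (927^j mod 1709 for j=0..11):
  0:1  1:927  2:1411  3:612  4:1645  5:487  6:273  7:139
  8:678  9:1303  10:1327  11:1358
Giant step factor: 927^(-12) ≡ 556 (mod 1709).
Scan 1092·556^i mod 1709 for i = 0, 1, …:
  i=0: 1092   i=1: 457   i=2: 1160   i=3: 667
  i=4: 1708   i=5: 1153   i=6: 193   i=7: 1350
  i=8: 349   i=9: 927
Match at i=9, j=1: e = 9·12 + 1 = 109.

109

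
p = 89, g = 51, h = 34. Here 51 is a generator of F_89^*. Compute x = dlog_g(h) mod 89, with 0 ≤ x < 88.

66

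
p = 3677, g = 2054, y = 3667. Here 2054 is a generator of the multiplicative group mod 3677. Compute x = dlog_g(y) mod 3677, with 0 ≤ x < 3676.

Baby-step giant-step with m = ceil(sqrt(3676)) = 61.
Baby table (2054^j mod 3677 for j=0..60):
  0:1  1:2054  2:1397  3:1378  4:2799  5:1995  6:1552  7:3526
  8:2391  9:2319  10:1511  11:206  12:269  13:976  14:739  15:2982
  16:2823  17:3490  18:1987  19:3505  20:3381  21:2398  22:1989  23:259
  24:2498  25:1477  26:233  27:572  28:1925  29:1175  30:1338  31:1533
  32:1270  33:1587  34:1876  35:3485  36:2748  37:197  38:168  39:3111
  40:3045  41:3530  42:3253  43:553  44:3346  45:371  46:895  47:3507
  48:135  49:1515  50:1068  51:2180  52:2811  53:904  54:3608  55:1677
  56:2886  57:520  58:1750  59:2071  60:3222
Giant step factor: 2054^(-61) ≡ 1472 (mod 3677).
Scan 3667·1472^i mod 3677 for i = 0, 1, …:
  i=0: 3667   i=1: 3665   i=2: 721   i=3: 2336
  i=4: 597   i=5: 3658   i=6: 1448   i=7: 2473
  i=8: 26   i=9: 1502     …   i=21: 2519
  i=22: 1552
Match at i=22, j=6: x = 22·61 + 6 = 1348.

1348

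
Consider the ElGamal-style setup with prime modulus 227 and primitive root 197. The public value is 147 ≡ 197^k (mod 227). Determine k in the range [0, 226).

10

Baby-step giant-step with m = ceil(sqrt(226)) = 16.
Baby table (197^j mod 227 for j=0..15):
  0:1  1:197  2:219  3:13  4:64  5:123  6:169  7:151
  8:10  9:154  10:147  11:130  12:186  13:95  14:101  15:148
Giant step factor: 197^(-16) ≡ 84 (mod 227).
Scan 147·84^i mod 227 for i = 0, 1, …:
  i=0: 147
Match at i=0, j=10: k = 0·16 + 10 = 10.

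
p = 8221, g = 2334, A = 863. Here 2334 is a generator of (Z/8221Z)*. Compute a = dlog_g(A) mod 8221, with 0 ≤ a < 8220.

3765

Baby-step giant-step with m = ceil(sqrt(8220)) = 91.
Baby table (2334^j mod 8221 for j=0..90):
  0:1  1:2334  2:5254  3:5325  4:6619  5:1487  6:1396  7:2748
  8:1452  9:1916  10:7941  11:4160  12:439  13:5222  14:4626  15:2911
  16:3728  17:3334  18:4490  19:6106  20:4411  21:2582  22:395  23:1178
  24:3638  25:7020  26:227  27:3674  28:613  29:288  30:6291  31:488
  32:4494  33:7221  34:764  35:7440  36:2208  37:7126  38:1001  39:1570
  40:6035  41:3117  42:7714  43:486  44:8047  45:4934  46:6556  47:2423
  48:7455  49:4334  50:3726  51:6887  52:2203  53:3677  54:7615  55:7829
  56:5824  57:3903  58:734  59:3188  60:787  61:3575  62:7956  63:6286
  64:5260  65:2887  66:5259  67:553  68:5  69:3449  70:1607  71:1962
  72:211  73:7435  74:6980  75:5519  76:7260  77:1359  78:6821  79:4358
  80:2195  81:1447  82:6688  83:6334  84:2198  85:228  86:6008  87:5867
  88:5613  89:4689  90:1975
Giant step factor: 2334^(-91) ≡ 7103 (mod 8221).
Scan 863·7103^i mod 8221 for i = 0, 1, …:
  i=0: 863   i=1: 5244   i=2: 7002   i=3: 6377
  i=4: 6342   i=5: 4367   i=6: 968   i=7: 2948
  i=8: 757   i=9: 437     …   i=40: 3073
  i=41: 764
Match at i=41, j=34: a = 41·91 + 34 = 3765.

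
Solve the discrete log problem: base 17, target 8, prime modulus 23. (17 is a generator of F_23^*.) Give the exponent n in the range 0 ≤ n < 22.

Successive powers of 17 modulo 23:
  17^0=1  17^1=17  17^2=13  17^3=14  17^4=8
So 17^4 ≡ 8 (mod 23), giving n = 4.

4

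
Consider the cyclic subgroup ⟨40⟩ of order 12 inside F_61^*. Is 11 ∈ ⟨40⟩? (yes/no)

11 ∈ ⟨40⟩ iff 11^12 ≡ 1 (mod 61), since |⟨40⟩| = 12.
11^12 mod 61 = 1.
Since 1 = 1, 11 lies in the subgroup.

yes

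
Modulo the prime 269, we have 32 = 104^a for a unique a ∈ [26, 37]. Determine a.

Compute 104^26 mod 269 = 138, then multiply by 104 repeatedly:
  104^26=138  104^27=95  104^28=196  104^29=209  104^30=216
  104^31=137  104^32=260  104^33=140  104^34=34  104^35=39
  104^36=21  104^37=32
Found 32 at exponent 37.

37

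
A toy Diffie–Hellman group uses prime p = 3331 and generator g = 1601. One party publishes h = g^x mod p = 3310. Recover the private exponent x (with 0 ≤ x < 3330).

3030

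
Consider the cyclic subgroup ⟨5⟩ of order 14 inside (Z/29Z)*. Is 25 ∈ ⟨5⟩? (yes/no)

yes

⟨5⟩ has order 14; its elements mod 29 are {1, 4, 5, 6, 7, 9, 13, 16, 20, 22, 23, 24, 25, 28}.
25 is in this set.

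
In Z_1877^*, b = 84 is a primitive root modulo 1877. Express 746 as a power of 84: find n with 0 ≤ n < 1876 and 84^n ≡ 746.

Baby-step giant-step with m = ceil(sqrt(1876)) = 44.
Baby table (84^j mod 1877 for j=0..43):
  0:1  1:84  2:1425  3:1449  4:1588  5:125  6:1115  7:1687
  8:933  9:1415  10:609  11:477  12:651  13:251  14:437  15:1045
  16:1438  17:664  18:1343  19:192  20:1112  21:1435  22:412  23:822
  24:1476  25:102  26:1060  27:821  28:1392  29:554  30:1488  31:1110
  32:1267  33:1316  34:1678  35:177  36:1729  37:707  38:1201  39:1403
  40:1478  41:270  42:156  43:1842
Giant step factor: 84^(-44) ≡ 1681 (mod 1877).
Scan 746·1681^i mod 1877 for i = 0, 1, …:
  i=0: 746   i=1: 190   i=2: 300   i=3: 1264
  i=4: 20   i=5: 1711   i=6: 627   i=7: 990
  i=8: 1168   i=9: 66     …   i=21: 596
  i=22: 1435
Match at i=22, j=21: n = 22·44 + 21 = 989.

989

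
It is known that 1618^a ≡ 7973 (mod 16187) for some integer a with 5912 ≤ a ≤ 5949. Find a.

5944

Compute 1618^5912 mod 16187 = 8686, then multiply by 1618 repeatedly:
  1618^5912=8686  1618^5913=3632  1618^5914=695  1618^5915=7607  1618^5916=6006
  1618^5917=5508  1618^5918=9094  1618^5919=109  1618^5920=14492  1618^5921=9280
  1618^5922=9691  1618^5923=11022  1618^5924=11709  1618^5925=6372  1618^5926=14964
  1618^5927=12187  1618^5928=2800  1618^5929=14227  1618^5930=1372  1618^5931=2277
  1618^5932=9737  1618^5933=4515  1618^5934=4933  1618^5935=1403  1618^5936=3874
  1618^5937=3763  1618^5938=2222  1618^5939=1682  1618^5940=2060  1618^5941=14745
  1618^5942=13959  1618^5943=4797  1618^5944=7973
Found 7973 at exponent 5944.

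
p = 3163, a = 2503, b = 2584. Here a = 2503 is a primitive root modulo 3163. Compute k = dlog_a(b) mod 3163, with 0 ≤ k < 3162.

298

Baby-step giant-step with m = ceil(sqrt(3162)) = 57.
Baby table (2503^j mod 3163 for j=0..56):
  0:1  1:2503  2:2269  3:1722  4:2160  5:913  6:1553  7:2995
  8:175  9:1531  10:1700  11:865  12:1603  13:1625  14:2920  15:2230
  16:2158  17:2233  18:178  19:2714  20:2181  21:2868  22:1757  23:1201
  24:1253  25:1726  26:2683  27:500  28:2115  29:2146  30:664  31:1417
  32:1028  33:1565  34:1401  35:2099  36:54  37:2316  38:2332  39:1261
  40:2772  41:1857  42:1624  43:417  44:3124  45:436  46:73  47:2428
  48:1161  49:2349  50:2693  51:226  52:2664  53:388  54:123  55:1058
  56:743
Giant step factor: 2503^(-57) ≡ 55 (mod 3163).
Scan 2584·55^i mod 3163 for i = 0, 1, …:
  i=0: 2584   i=1: 2948   i=2: 827   i=3: 1203
  i=4: 2905   i=5: 1625
Match at i=5, j=13: k = 5·57 + 13 = 298.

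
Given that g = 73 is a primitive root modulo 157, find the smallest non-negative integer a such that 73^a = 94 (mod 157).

Baby-step giant-step with m = ceil(sqrt(156)) = 13.
Baby table (73^j mod 157 for j=0..12):
  0:1  1:73  2:148  3:128  4:81  5:104  6:56  7:6
  8:124  9:103  10:140  11:15  12:153
Giant step factor: 73^(-13) ≡ 50 (mod 157).
Scan 94·50^i mod 157 for i = 0, 1, …:
  i=0: 94   i=1: 147   i=2: 128
Match at i=2, j=3: a = 2·13 + 3 = 29.

29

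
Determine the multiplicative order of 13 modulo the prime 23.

11

The order of 13 must divide p − 1 = 22 = 2 · 11.
Divisors: 1, 2, 11, 22.
Check each in increasing order: 13^1 ≡ 13;  13^2 ≡ 8;  13^11 ≡ 1.
Smallest exponent giving 1 is 11.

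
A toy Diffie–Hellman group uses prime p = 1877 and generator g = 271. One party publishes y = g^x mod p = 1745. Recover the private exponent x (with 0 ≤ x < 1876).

1526

Baby-step giant-step with m = ceil(sqrt(1876)) = 44.
Baby table (271^j mod 1877 for j=0..43):
  0:1  1:271  2:238  3:680  4:334  5:418  6:658  7:3
  8:813  9:714  10:163  11:1002  12:1254  13:97  14:9  15:562
  16:265  17:489  18:1129  19:8  20:291  21:27  22:1686  23:795
  24:1467  25:1510  26:24  27:873  28:81  29:1304  30:508  31:647
  32:776  33:72  34:742  35:243  36:158  37:1524  38:64  39:451
  40:216  41:349  42:729  43:474
Giant step factor: 271^(-44) ≡ 1067 (mod 1877).
Scan 1745·1067^i mod 1877 for i = 0, 1, …:
  i=0: 1745   i=1: 1808   i=2: 1457   i=3: 463
  i=4: 370   i=5: 620   i=6: 836   i=7: 437
  i=8: 783   i=9: 196     …   i=33: 727
  i=34: 508
Match at i=34, j=30: x = 34·44 + 30 = 1526.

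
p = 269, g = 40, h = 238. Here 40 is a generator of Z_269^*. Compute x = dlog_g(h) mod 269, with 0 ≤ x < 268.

247

Baby-step giant-step with m = ceil(sqrt(268)) = 17.
Baby table (40^j mod 269 for j=0..16):
  0:1  1:40  2:255  3:247  4:196  5:39  6:215  7:261
  8:218  9:112  10:176  11:46  12:226  13:163  14:64  15:139
  16:180
Giant step factor: 40^(-17) ≡ 111 (mod 269).
Scan 238·111^i mod 269 for i = 0, 1, …:
  i=0: 238   i=1: 56   i=2: 29   i=3: 260
  i=4: 77   i=5: 208   i=6: 223   i=7: 5
  i=8: 17   i=9: 4     …   i=13: 207
  i=14: 112
Match at i=14, j=9: x = 14·17 + 9 = 247.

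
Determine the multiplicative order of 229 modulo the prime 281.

280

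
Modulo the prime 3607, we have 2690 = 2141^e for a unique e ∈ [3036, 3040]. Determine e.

3040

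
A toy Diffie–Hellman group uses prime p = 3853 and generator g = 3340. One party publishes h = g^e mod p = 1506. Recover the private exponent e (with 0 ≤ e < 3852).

791

Baby-step giant-step with m = ceil(sqrt(3852)) = 63.
Baby table (3340^j mod 3853 for j=0..62):
  0:1  1:3340  2:1165  3:3423  4:969  5:3793  6:3809  7:3307
  8:2682  9:3508  10:3600  11:2640  12:1936  13:906  14:1435  15:3621
  16:3426  17:3283  18:3435  19:2519  20:2361  21:2502  22:3376  23:1962
  24:2980  25:901  26:147  27:1649  28:1723  29:2291  30:3735  31:2739
  32:1238  33:651  34:1248  35:3227  36:1339  37:2780  38:3323  39:2180
  40:2883  41:573  42:2732  43:976  44:202  45:405  46:297  47:1759
  48:3088  49:3292  50:2671  51:1445  52:2344  53:3517  54:2836  55:1566
  56:1919  57:1921  58:895  59:3225  60:2365  61:450  62:330
Giant step factor: 3340^(-63) ≡ 812 (mod 3853).
Scan 1506·812^i mod 3853 for i = 0, 1, …:
  i=0: 1506   i=1: 1471   i=2: 22   i=3: 2452
  i=4: 2876   i=5: 394   i=6: 129   i=7: 717
  i=8: 401   i=9: 1960   i=10: 231   i=11: 2628
  i=12: 3227
Match at i=12, j=35: e = 12·63 + 35 = 791.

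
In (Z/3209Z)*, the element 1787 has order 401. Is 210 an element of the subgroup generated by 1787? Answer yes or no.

no

210 ∈ ⟨1787⟩ iff 210^401 ≡ 1 (mod 3209), since |⟨1787⟩| = 401.
210^401 mod 3209 = 484.
Since 484 ≠ 1, 210 does not lie in the subgroup.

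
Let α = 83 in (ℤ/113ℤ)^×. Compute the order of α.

The order of 83 must divide p − 1 = 112 = 2^4 · 7.
Divisors: 1, 2, 4, 7, 8, 14, 16, 28, 56, 112.
Check each in increasing order: 83^1 ≡ 83;  83^2 ≡ 109;  83^4 ≡ 16;  83^7 ≡ 112;  83^8 ≡ 30;  83^14 ≡ 1.
Smallest exponent giving 1 is 14.

14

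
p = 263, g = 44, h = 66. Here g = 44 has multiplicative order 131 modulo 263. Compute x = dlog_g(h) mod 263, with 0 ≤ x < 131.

Baby-step giant-step with m = ceil(sqrt(131)) = 12.
Baby table (44^j mod 263 for j=0..11):
  0:1  1:44  2:95  3:235  4:83  5:233  6:258  7:43
  8:51  9:140  10:111  11:150
Giant step factor: 44^(-12) ≡ 242 (mod 263).
Scan 66·242^i mod 263 for i = 0, 1, …:
  i=0: 66   i=1: 192   i=2: 176   i=3: 249
  i=4: 31   i=5: 138   i=6: 258
Match at i=6, j=6: x = 6·12 + 6 = 78.

78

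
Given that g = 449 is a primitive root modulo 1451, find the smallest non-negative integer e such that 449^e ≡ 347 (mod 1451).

450

Baby-step giant-step with m = ceil(sqrt(1450)) = 39.
Baby table (449^j mod 1451 for j=0..38):
  0:1  1:449  2:1363  3:1116  4:489  5:460  6:498  7:148
  8:1157  9:35  10:1205  11:1273  12:1334  13:1154  14:139  15:18
  16:827  17:1318  18:1225  19:96  20:1025  21:258  22:1213  23:512
  24:630  25:1376  26:1149  27:796  28:458  29:1051  30:324  31:376
  32:508  33:285  34:277  35:1038  36:291  37:69  38:510
Giant step factor: 449^(-39) ≡ 536 (mod 1451).
Scan 347·536^i mod 1451 for i = 0, 1, …:
  i=0: 347   i=1: 264   i=2: 757   i=3: 923
  i=4: 1388   i=5: 1056   i=6: 126   i=7: 790
  i=8: 1199   i=9: 1322   i=10: 504   i=11: 258
Match at i=11, j=21: e = 11·39 + 21 = 450.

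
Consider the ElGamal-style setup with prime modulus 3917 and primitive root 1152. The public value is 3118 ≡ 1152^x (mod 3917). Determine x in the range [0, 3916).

1861

Baby-step giant-step with m = ceil(sqrt(3916)) = 63.
Baby table (1152^j mod 3917 for j=0..62):
  0:1  1:1152  2:3158  3:3040  4:282  5:3670  6:1397  7:3374
  8:1184  9:852  10:2254  11:3554  12:943  13:1327  14:1074  15:3393
  16:3487  17:2099  18:1259  19:1078  20:167  21:451  22:2508  23:2387
  24:90  25:1838  26:2196  27:3327  28:1878  29:1272  30:386  31:2051
  32:801  33:2257  34:3093  35:2583  36:2613  37:1920  38:2652  39:3761
  40:470  41:894  42:3634  43:3012  44:3279  45:1420  46:2451  47:3312
  48:266  49:906  50:1790  51:1738  52:589  53:887  54:3404  55:491
  56:1584  57:3363  58:263  59:1367  60:150  61:452  62:3660
Giant step factor: 1152^(-63) ≡ 3597 (mod 3917).
Scan 3118·3597^i mod 3917 for i = 0, 1, …:
  i=0: 3118   i=1: 1075   i=2: 696   i=3: 549
  i=4: 585   i=5: 816   i=6: 1319   i=7: 956
  i=8: 3523   i=9: 736     …   i=28: 2059
  i=29: 3093
Match at i=29, j=34: x = 29·63 + 34 = 1861.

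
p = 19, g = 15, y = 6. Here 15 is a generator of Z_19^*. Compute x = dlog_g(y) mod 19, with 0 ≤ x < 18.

Successive powers of 15 modulo 19:
  15^0=1  15^1=15  15^2=16  15^3=12  15^4=9  15^5=2
  15^6=11  15^7=13  15^8=5  15^9=18  15^10=4  15^11=3
  15^12=7  15^13=10  15^14=17  15^15=8  15^16=6
So 15^16 ≡ 6 (mod 19), giving x = 16.

16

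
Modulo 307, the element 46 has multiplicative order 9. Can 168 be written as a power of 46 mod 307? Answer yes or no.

168 ∈ ⟨46⟩ iff 168^9 ≡ 1 (mod 307), since |⟨46⟩| = 9.
168^9 mod 307 = 1.
Since 1 = 1, 168 lies in the subgroup.

yes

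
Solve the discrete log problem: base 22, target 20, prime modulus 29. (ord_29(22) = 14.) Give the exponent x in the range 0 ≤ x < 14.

Successive powers of 22 modulo 29:
  22^0=1  22^1=22  22^2=20
So 22^2 ≡ 20 (mod 29), giving x = 2.

2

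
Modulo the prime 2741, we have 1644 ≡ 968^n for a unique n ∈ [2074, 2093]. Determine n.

2091

Compute 968^2074 mod 2741 = 100, then multiply by 968 repeatedly:
  968^2074=100  968^2075=865  968^2076=1315  968^2077=1096  968^2078=161
  968^2079=2352  968^2080=1706  968^2081=1326  968^2082=780  968^2083=1265
  968^2084=2034  968^2085=874  968^2086=1804  968^2087=255  968^2088=150
  968^2089=2668  968^2090=602  968^2091=1644
Found 1644 at exponent 2091.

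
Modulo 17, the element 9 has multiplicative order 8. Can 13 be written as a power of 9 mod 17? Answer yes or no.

yes

⟨9⟩ has order 8; its elements mod 17 are {1, 2, 4, 8, 9, 13, 15, 16}.
13 is in this set.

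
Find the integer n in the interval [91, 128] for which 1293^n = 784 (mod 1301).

102

Compute 1293^91 mod 1301 = 831, then multiply by 1293 repeatedly:
  1293^91=831  1293^92=1158  1293^93=1144  1293^94=1256  1293^95=360
  1293^96=1023  1293^97=923  1293^98=422  1293^99=527  1293^100=988
  1293^101=1203  1293^102=784
Found 784 at exponent 102.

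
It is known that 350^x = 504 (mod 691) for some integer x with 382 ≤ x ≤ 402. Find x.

389

Compute 350^382 mod 691 = 606, then multiply by 350 repeatedly:
  350^382=606  350^383=654  350^384=179  350^385=460  350^386=688
  350^387=332  350^388=112  350^389=504
Found 504 at exponent 389.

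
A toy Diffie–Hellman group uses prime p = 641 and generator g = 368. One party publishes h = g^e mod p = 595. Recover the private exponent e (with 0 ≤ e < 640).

531

Baby-step giant-step with m = ceil(sqrt(640)) = 26.
Baby table (368^j mod 641 for j=0..25):
  0:1  1:368  2:173  3:205  4:443  5:210  6:360  7:434
  8:103  9:85  10:512  11:603  12:118  13:477  14:543  15:473
  16:353  17:422  18:174  19:573  20:616  21:415  22:162  23:3
  24:463  25:519
Giant step factor: 368^(-26) ≡ 567 (mod 641).
Scan 595·567^i mod 641 for i = 0, 1, …:
  i=0: 595   i=1: 199   i=2: 17   i=3: 24
  i=4: 147   i=5: 19   i=6: 517   i=7: 202
  i=8: 436   i=9: 427     …   i=19: 347
  i=20: 603
Match at i=20, j=11: e = 20·26 + 11 = 531.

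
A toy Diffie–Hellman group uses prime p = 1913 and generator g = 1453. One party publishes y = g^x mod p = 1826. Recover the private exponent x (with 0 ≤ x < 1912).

513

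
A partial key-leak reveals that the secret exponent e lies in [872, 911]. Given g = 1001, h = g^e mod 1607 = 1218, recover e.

Compute 1001^872 mod 1607 = 236, then multiply by 1001 repeatedly:
  1001^872=236  1001^873=7  1001^874=579  1001^875=1059  1001^876=1046
  1001^877=889  1001^878=1218
Found 1218 at exponent 878.

878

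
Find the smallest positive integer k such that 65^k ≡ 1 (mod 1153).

1152

The order of 65 must divide p − 1 = 1152 = 2^7 · 3^2.
Divisors: 1, 2, 3, 4, 6, 8, 9, 12, 16, 18, 24, 32, 36, 48, 64, 72, 96, 128, 144, 192, 288, 384, 576, 1152.
Check each in increasing order: 65^1 ≡ 65;  65^2 ≡ 766;  65^3 ≡ 211;  65^4 ≡ 1032;  65^6 ≡ 707;  65^8 ≡ 805;  65^9 ≡ 440;  65^12 ≡ 600;  65^16 ≡ 39;  65^18 ≡ 1049;  65^24 ≡ 264;  65^32 ≡ 368;  65^36 ≡ 439;  65^48 ≡ 516;  65^64 ≡ 523;  65^72 ≡ 170;  65^96 ≡ 1066;  65^128 ≡ 268;  65^144 ≡ 75;  65^192 ≡ 651;  65^288 ≡ 1013;  65^384 ≡ 650;  65^576 ≡ 1152;  65^1152 ≡ 1.
Smallest exponent giving 1 is 1152.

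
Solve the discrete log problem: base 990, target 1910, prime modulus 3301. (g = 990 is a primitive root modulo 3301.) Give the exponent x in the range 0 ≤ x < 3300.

Baby-step giant-step with m = ceil(sqrt(3300)) = 58.
Baby table (990^j mod 3301 for j=0..57):
  0:1  1:990  2:3004  3:3060  4:2383  5:2256  6:1964  7:71
  8:969  9:2020  10:2695  11:842  12:1728  13:802  14:1740  15:2779
  16:1477  17:3188  18:364  19:551  20:825  21:1403  22:2550  23:2536
  24:1880  25:2737  26:2810  27:2458  28:583  29:2796  30:1802  31:1440
  32:2869  33:1450  34:2866  35:1781  36:456  37:2504  38:3210  39:2338
  40:619  41:2125  42:1013  43:2667  44:2831  45:141  46:948  47:1036
  48:2330  49:2602  50:1200  51:2941  52:108  53:1288  54:934  55:380
  56:3187  57:2675
Giant step factor: 990^(-58) ≡ 2503 (mod 3301).
Scan 1910·2503^i mod 3301 for i = 0, 1, …:
  i=0: 1910   i=1: 882   i=2: 2578   i=3: 2580
  i=4: 984   i=5: 406   i=6: 2811   i=7: 1502
  i=8: 2968   i=9: 1654     …   i=48: 1713
  i=49: 2941
Match at i=49, j=51: x = 49·58 + 51 = 2893.

2893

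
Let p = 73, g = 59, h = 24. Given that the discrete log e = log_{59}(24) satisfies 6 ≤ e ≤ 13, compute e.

6

Compute 59^6 mod 73 = 24, then multiply by 59 repeatedly:
  59^6=24
Found 24 at exponent 6.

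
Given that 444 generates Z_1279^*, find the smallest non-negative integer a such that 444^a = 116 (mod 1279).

Baby-step giant-step with m = ceil(sqrt(1278)) = 36.
Baby table (444^j mod 1279 for j=0..35):
  0:1  1:444  2:170  3:19  4:762  5:672  6:361  7:409
  8:1257  9:464  10:97  11:861  12:1142  13:564  14:1011  15:1234
  16:484  17:24  18:424  19:243  20:456  21:382  22:780  23:990
  24:863  25:751  26:904  27:1049  28:200  29:549  30:746  31:1242
  32:199  33:105  34:576  35:1223
Giant step factor: 444^(-36) ≡ 209 (mod 1279).
Scan 116·209^i mod 1279 for i = 0, 1, …:
  i=0: 116   i=1: 1222   i=2: 877   i=3: 396
  i=4: 908   i=5: 480   i=6: 558   i=7: 233
  i=8: 95   i=9: 670     …   i=32: 248
  i=33: 672
Match at i=33, j=5: a = 33·36 + 5 = 1193.

1193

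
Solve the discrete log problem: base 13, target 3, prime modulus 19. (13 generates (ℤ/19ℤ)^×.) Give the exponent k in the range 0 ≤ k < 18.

17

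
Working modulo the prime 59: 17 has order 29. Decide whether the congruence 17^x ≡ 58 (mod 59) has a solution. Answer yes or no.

no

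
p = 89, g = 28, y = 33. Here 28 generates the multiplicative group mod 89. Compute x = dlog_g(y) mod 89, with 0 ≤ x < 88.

Successive powers of 28 modulo 89:
  28^0=1  28^1=28  28^2=72  28^3=58  28^4=22  28^5=82
  28^6=71  28^7=30  28^8=39  28^9=24  28^10=49  28^11=37
  28^12=57  28^13=83  28^14=10  28^15=13  28^16=8  28^17=46
  28^18=42  28^19=19  28^20=87  28^21=33
So 28^21 ≡ 33 (mod 89), giving x = 21.

21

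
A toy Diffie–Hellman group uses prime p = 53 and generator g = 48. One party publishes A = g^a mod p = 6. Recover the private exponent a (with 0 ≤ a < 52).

Baby-step giant-step with m = ceil(sqrt(52)) = 8.
Baby table (48^j mod 53 for j=0..7):
  0:1  1:48  2:25  3:34  4:42  5:2  6:43  7:50
Giant step factor: 48^(-8) ≡ 46 (mod 53).
Scan 6·46^i mod 53 for i = 0, 1, …:
  i=0: 6   i=1: 11   i=2: 29   i=3: 9
  i=4: 43
Match at i=4, j=6: a = 4·8 + 6 = 38.

38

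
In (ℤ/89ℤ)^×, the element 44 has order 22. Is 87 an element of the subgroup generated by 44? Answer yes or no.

⟨44⟩ has order 22; its elements mod 89 are {1, 2, 4, 8, 11, 16, 22, 25, 32, 39, 44, 45, 50, 57, 64, 67, 73, 78, 81, 85, 87, 88}.
87 is in this set.

yes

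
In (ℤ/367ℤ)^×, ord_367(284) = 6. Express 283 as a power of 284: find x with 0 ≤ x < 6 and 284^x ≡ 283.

2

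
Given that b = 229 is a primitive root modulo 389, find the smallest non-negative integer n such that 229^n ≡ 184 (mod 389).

Baby-step giant-step with m = ceil(sqrt(388)) = 20.
Baby table (229^j mod 389 for j=0..19):
  0:1  1:229  2:315  3:170  4:30  5:257  6:114  7:43
  8:122  9:319  10:308  11:123  12:159  13:234  14:293  15:189
  16:102  17:18  18:232  19:224
Giant step factor: 229^(-20) ≡ 187 (mod 389).
Scan 184·187^i mod 389 for i = 0, 1, …:
  i=0: 184   i=1: 176   i=2: 236   i=3: 175
  i=4: 49   i=5: 216   i=6: 325   i=7: 91
  i=8: 290   i=9: 159
Match at i=9, j=12: n = 9·20 + 12 = 192.

192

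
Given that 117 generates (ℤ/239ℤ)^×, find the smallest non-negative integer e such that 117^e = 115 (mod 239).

97

Baby-step giant-step with m = ceil(sqrt(238)) = 16.
Baby table (117^j mod 239 for j=0..15):
  0:1  1:117  2:66  3:74  4:54  5:104  6:218  7:172
  8:48  9:119  10:61  11:206  12:202  13:212  14:187  15:130
Giant step factor: 117^(-16) ≡ 25 (mod 239).
Scan 115·25^i mod 239 for i = 0, 1, …:
  i=0: 115   i=1: 7   i=2: 175   i=3: 73
  i=4: 152   i=5: 215   i=6: 117
Match at i=6, j=1: e = 6·16 + 1 = 97.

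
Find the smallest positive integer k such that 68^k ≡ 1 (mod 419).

418

The order of 68 must divide p − 1 = 418 = 2 · 11 · 19.
Divisors: 1, 2, 11, 19, 22, 38, 209, 418.
Check each in increasing order: 68^1 ≡ 68;  68^2 ≡ 15;  68^11 ≡ 359;  68^19 ≡ 250;  68^22 ≡ 248;  68^38 ≡ 69;  68^209 ≡ 418;  68^418 ≡ 1.
Smallest exponent giving 1 is 418.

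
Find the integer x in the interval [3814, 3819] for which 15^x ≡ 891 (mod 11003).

3819

Compute 15^3814 mod 11003 = 8847, then multiply by 15 repeatedly:
  15^3814=8847  15^3815=669  15^3816=10035  15^3817=7486  15^3818=2260
  15^3819=891
Found 891 at exponent 3819.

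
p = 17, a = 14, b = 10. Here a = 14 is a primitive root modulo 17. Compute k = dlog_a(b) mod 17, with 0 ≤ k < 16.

Successive powers of 14 modulo 17:
  14^0=1  14^1=14  14^2=9  14^3=7  14^4=13  14^5=12
  14^6=15  14^7=6  14^8=16  14^9=3  14^10=8  14^11=10
So 14^11 ≡ 10 (mod 17), giving k = 11.

11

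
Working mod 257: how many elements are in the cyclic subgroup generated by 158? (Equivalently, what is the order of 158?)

The order of 158 must divide p − 1 = 256 = 2^8.
Divisors: 1, 2, 4, 8, 16, 32, 64, 128, 256.
Check each in increasing order: 158^1 ≡ 158;  158^2 ≡ 35;  158^4 ≡ 197;  158^8 ≡ 2;  158^16 ≡ 4;  158^32 ≡ 16;  158^64 ≡ 256;  158^128 ≡ 1.
Smallest exponent giving 1 is 128.

128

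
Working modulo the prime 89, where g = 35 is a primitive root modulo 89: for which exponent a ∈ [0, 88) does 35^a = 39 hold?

Baby-step giant-step with m = ceil(sqrt(88)) = 10.
Baby table (35^j mod 89 for j=0..9):
  0:1  1:35  2:68  3:66  4:85  5:38  6:84  7:3
  8:16  9:26
Giant step factor: 35^(-10) ≡ 49 (mod 89).
Scan 39·49^i mod 89 for i = 0, 1, …:
  i=0: 39   i=1: 42   i=2: 11   i=3: 5
  i=4: 67   i=5: 79   i=6: 44   i=7: 20
  i=8: 1
Match at i=8, j=0: a = 8·10 + 0 = 80.

80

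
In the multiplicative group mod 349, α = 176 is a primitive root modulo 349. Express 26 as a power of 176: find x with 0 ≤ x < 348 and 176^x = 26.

Baby-step giant-step with m = ceil(sqrt(348)) = 19.
Baby table (176^j mod 349 for j=0..18):
  0:1  1:176  2:264  3:47  4:245  5:193  6:115  7:347
  8:346  9:170  10:255  11:208  12:312  13:119  14:4  15:6
  16:9  17:188  18:282
Giant step factor: 176^(-19) ≡ 316 (mod 349).
Scan 26·316^i mod 349 for i = 0, 1, …:
  i=0: 26   i=1: 189   i=2: 45   i=3: 260
  i=4: 145   i=5: 101   i=6: 157   i=7: 54
  i=8: 312
Match at i=8, j=12: x = 8·19 + 12 = 164.

164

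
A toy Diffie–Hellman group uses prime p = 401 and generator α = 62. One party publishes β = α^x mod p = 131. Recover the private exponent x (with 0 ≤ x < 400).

369

Baby-step giant-step with m = ceil(sqrt(400)) = 20.
Baby table (62^j mod 401 for j=0..19):
  0:1  1:62  2:235  3:134  4:288  5:212  6:312  7:96
  8:338  9:104  10:32  11:380  12:302  13:278  14:394  15:368
  16:360  17:265  18:390  19:120
Giant step factor: 62^(-20) ≡ 56 (mod 401).
Scan 131·56^i mod 401 for i = 0, 1, …:
  i=0: 131   i=1: 118   i=2: 192   i=3: 326
  i=4: 211   i=5: 187   i=6: 46   i=7: 170
  i=8: 297   i=9: 191     …   i=17: 231
  i=18: 104
Match at i=18, j=9: x = 18·20 + 9 = 369.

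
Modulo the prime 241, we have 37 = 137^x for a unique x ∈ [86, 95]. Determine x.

89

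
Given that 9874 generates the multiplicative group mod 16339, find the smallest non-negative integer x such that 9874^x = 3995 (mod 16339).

8708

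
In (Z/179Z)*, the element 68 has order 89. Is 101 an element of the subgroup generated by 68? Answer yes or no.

yes

101 ∈ ⟨68⟩ iff 101^89 ≡ 1 (mod 179), since |⟨68⟩| = 89.
101^89 mod 179 = 1.
Since 1 = 1, 101 lies in the subgroup.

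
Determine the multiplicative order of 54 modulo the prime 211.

The order of 54 must divide p − 1 = 210 = 2 · 3 · 5 · 7.
Divisors: 1, 2, 3, 5, 6, 7, 10, 14, 15, 21, 30, 35, 42, 70, 105, 210.
Check each in increasing order: 54^1 ≡ 54;  54^2 ≡ 173;  54^3 ≡ 58;  54^5 ≡ 117;  54^6 ≡ 199;  54^7 ≡ 196;  54^10 ≡ 185;  54^14 ≡ 14;  54^15 ≡ 123;  54^21 ≡ 1.
Smallest exponent giving 1 is 21.

21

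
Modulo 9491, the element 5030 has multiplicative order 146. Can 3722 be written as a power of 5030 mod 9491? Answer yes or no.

3722 ∈ ⟨5030⟩ iff 3722^146 ≡ 1 (mod 9491), since |⟨5030⟩| = 146.
3722^146 mod 9491 = 1701.
Since 1701 ≠ 1, 3722 does not lie in the subgroup.

no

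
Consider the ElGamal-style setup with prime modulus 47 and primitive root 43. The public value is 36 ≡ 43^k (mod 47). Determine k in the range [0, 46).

Baby-step giant-step with m = ceil(sqrt(46)) = 7.
Baby table (43^j mod 47 for j=0..6):
  0:1  1:43  2:16  3:30  4:21  5:10  6:7
Giant step factor: 43^(-7) ≡ 5 (mod 47).
Scan 36·5^i mod 47 for i = 0, 1, …:
  i=0: 36   i=1: 39   i=2: 7
Match at i=2, j=6: k = 2·7 + 6 = 20.

20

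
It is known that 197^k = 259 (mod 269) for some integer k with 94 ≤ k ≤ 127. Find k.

121

Compute 197^94 mod 269 = 253, then multiply by 197 repeatedly:
  197^94=253  197^95=76  197^96=177  197^97=168  197^98=9
  197^99=159  197^100=119  197^101=40  197^102=79  197^103=230
  197^104=118  197^105=112  197^106=6  197^107=106  197^108=169
  197^109=206  197^110=232  197^111=243  197^112=258  197^113=254
  197^114=4  197^115=250  197^116=23  197^117=227  197^118=65
  197^119=162  197^120=172  197^121=259
Found 259 at exponent 121.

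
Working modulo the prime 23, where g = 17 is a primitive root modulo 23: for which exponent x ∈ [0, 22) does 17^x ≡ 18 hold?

Successive powers of 17 modulo 23:
  17^0=1  17^1=17  17^2=13  17^3=14  17^4=8  17^5=21
  17^6=12  17^7=20  17^8=18
So 17^8 ≡ 18 (mod 23), giving x = 8.

8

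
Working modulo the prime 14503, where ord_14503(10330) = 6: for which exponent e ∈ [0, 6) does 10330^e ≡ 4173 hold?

Successive powers of 10330 modulo 14503:
  10330^0=1  10330^1=10330  10330^2=10329  10330^3=14502  10330^4=4173
So 10330^4 ≡ 4173 (mod 14503), giving e = 4.

4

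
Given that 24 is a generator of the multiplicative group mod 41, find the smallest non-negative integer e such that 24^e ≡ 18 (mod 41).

32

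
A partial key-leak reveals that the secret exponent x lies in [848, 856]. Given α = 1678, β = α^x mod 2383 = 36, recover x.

Compute 1678^848 mod 2383 = 1691, then multiply by 1678 repeatedly:
  1678^848=1691  1678^849=1728  1678^850=1856  1678^851=2170  1678^852=36
Found 36 at exponent 852.

852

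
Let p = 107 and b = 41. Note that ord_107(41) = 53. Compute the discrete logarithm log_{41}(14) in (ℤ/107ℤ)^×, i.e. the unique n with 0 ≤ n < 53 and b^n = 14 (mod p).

17

Successive powers of 41 modulo 107:
  41^0=1  41^1=41  41^2=76  41^3=13  41^4=105  41^5=25
  41^6=62  41^7=81  41^8=4  41^9=57  41^10=90  41^11=52
  41^12=99  41^13=100  41^14=34  41^15=3  41^16=16  41^17=14
So 41^17 ≡ 14 (mod 107), giving n = 17.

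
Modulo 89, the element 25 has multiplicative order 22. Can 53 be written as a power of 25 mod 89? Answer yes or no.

⟨25⟩ has order 22; its elements mod 89 are {1, 2, 4, 8, 11, 16, 22, 25, 32, 39, 44, 45, 50, 57, 64, 67, 73, 78, 81, 85, 87, 88}.
53 is not in this set.

no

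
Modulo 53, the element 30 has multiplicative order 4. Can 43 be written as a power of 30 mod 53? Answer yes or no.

⟨30⟩ has order 4; its elements mod 53 are {1, 23, 30, 52}.
43 is not in this set.

no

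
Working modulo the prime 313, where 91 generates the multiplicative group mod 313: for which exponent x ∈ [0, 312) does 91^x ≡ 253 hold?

7

Successive powers of 91 modulo 313:
  91^0=1  91^1=91  91^2=143  91^3=180  91^4=104  91^5=74
  91^6=161  91^7=253
So 91^7 ≡ 253 (mod 313), giving x = 7.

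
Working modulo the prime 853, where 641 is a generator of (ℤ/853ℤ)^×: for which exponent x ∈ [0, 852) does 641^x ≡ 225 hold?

690

Baby-step giant-step with m = ceil(sqrt(852)) = 30.
Baby table (641^j mod 853 for j=0..29):
  0:1  1:641  2:588  3:735  4:279  5:562  6:276  7:345
  8:218  9:699  10:234  11:719  12:259  13:537  14:458  15:146
  16:609  17:548  18:685  19:643  20:164  21:205  22:43  23:267
  24:547  25:44  26:55  27:282  28:779  29:334
Giant step factor: 641^(-30) ≡ 379 (mod 853).
Scan 225·379^i mod 853 for i = 0, 1, …:
  i=0: 225   i=1: 828   i=2: 761   i=3: 105
  i=4: 557   i=5: 412   i=6: 49   i=7: 658
  i=8: 306   i=9: 819     …   i=22: 844
  i=23: 1
Match at i=23, j=0: x = 23·30 + 0 = 690.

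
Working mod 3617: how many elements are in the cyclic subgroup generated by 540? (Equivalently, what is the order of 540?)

904

The order of 540 must divide p − 1 = 3616 = 2^5 · 113.
Divisors: 1, 2, 4, 8, 16, 32, 113, 226, 452, 904, 1808, 3616.
Check each in increasing order: 540^1 ≡ 540;  540^2 ≡ 2240;  540^4 ≡ 821;  540^8 ≡ 1279;  540^16 ≡ 957;  540^32 ≡ 748;  540^113 ≡ 1343;  540^226 ≡ 2383;  540^452 ≡ 3616;  540^904 ≡ 1.
Smallest exponent giving 1 is 904.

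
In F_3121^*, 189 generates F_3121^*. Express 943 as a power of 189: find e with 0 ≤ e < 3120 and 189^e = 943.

658

Baby-step giant-step with m = ceil(sqrt(3120)) = 56.
Baby table (189^j mod 3121 for j=0..55):
  0:1  1:189  2:1390  3:546  4:201  5:537  6:1621  7:511
  8:2949  9:1823  10:1237  11:2839  12:2880  13:1266  14:2078  15:2617
  16:1495  17:1665  18:2585  19:1689  20:879  21:718  22:1499  23:2421
  24:1903  25:752  26:1683  27:2866  28:1741  29:1344  30:1215  31:1802
  32:389  33:1738  34:777  35:166  36:164  37:2907  38:127  39:2156
  40:1754  41:680  42:559  43:2658  44:3002  45:2477  46:3  47:567
  48:1049  49:1638  50:603  51:1611  52:1742  53:1533  54:2605  55:2348
Giant step factor: 189^(-56) ≡ 365 (mod 3121).
Scan 943·365^i mod 3121 for i = 0, 1, …:
  i=0: 943   i=1: 885   i=2: 1562   i=3: 2108
  i=4: 1654   i=5: 1357   i=6: 2187   i=7: 2400
  i=8: 2120   i=9: 2913   i=10: 2105   i=11: 559
Match at i=11, j=42: e = 11·56 + 42 = 658.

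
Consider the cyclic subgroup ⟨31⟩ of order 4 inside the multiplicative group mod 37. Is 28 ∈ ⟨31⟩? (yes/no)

no

⟨31⟩ has order 4; its elements mod 37 are {1, 6, 31, 36}.
28 is not in this set.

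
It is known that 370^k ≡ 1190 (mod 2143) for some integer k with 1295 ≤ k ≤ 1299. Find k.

Compute 370^1295 mod 2143 = 872, then multiply by 370 repeatedly:
  370^1295=872  370^1296=1190
Found 1190 at exponent 1296.

1296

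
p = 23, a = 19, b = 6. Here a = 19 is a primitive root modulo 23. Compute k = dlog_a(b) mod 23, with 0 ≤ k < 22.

Successive powers of 19 modulo 23:
  19^0=1  19^1=19  19^2=16  19^3=5  19^4=3  19^5=11
  19^6=2  19^7=15  19^8=9  19^9=10  19^10=6
So 19^10 ≡ 6 (mod 23), giving k = 10.

10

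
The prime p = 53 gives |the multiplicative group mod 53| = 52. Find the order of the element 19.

52

The order of 19 must divide p − 1 = 52 = 2^2 · 13.
Divisors: 1, 2, 4, 13, 26, 52.
Check each in increasing order: 19^1 ≡ 19;  19^2 ≡ 43;  19^4 ≡ 47;  19^13 ≡ 30;  19^26 ≡ 52;  19^52 ≡ 1.
Smallest exponent giving 1 is 52.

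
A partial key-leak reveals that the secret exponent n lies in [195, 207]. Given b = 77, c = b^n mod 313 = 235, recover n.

196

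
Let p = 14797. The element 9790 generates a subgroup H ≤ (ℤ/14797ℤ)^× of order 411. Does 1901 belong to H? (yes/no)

no

1901 ∈ ⟨9790⟩ iff 1901^411 ≡ 1 (mod 14797), since |⟨9790⟩| = 411.
1901^411 mod 14797 = 7635.
Since 7635 ≠ 1, 1901 does not lie in the subgroup.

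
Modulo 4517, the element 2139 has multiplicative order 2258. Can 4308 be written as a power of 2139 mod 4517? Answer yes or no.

yes

4308 ∈ ⟨2139⟩ iff 4308^2258 ≡ 1 (mod 4517), since |⟨2139⟩| = 2258.
4308^2258 mod 4517 = 1.
Since 1 = 1, 4308 lies in the subgroup.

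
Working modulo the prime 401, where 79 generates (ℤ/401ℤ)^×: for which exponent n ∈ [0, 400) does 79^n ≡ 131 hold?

263

Baby-step giant-step with m = ceil(sqrt(400)) = 20.
Baby table (79^j mod 401 for j=0..19):
  0:1  1:79  2:226  3:210  4:149  5:142  6:391  7:12
  8:146  9:306  10:114  11:184  12:100  13:281  14:144  15:148
  16:63  17:165  18:203  19:398
Giant step factor: 79^(-20) ≡ 379 (mod 401).
Scan 131·379^i mod 401 for i = 0, 1, …:
  i=0: 131   i=1: 326   i=2: 46   i=3: 191
  i=4: 209   i=5: 214   i=6: 104   i=7: 118
  i=8: 211   i=9: 170   i=10: 270   i=11: 75
  i=12: 355   i=13: 210
Match at i=13, j=3: n = 13·20 + 3 = 263.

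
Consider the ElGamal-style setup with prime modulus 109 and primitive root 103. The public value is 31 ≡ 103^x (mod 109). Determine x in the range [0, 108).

Successive powers of 103 modulo 109:
  103^0=1  103^1=103  103^2=36  103^3=2  103^4=97  103^5=72
  103^6=4  103^7=85  103^8=35  103^9=8  103^10=61  103^11=70
  103^12=16  103^13=13  103^14=31
So 103^14 ≡ 31 (mod 109), giving x = 14.

14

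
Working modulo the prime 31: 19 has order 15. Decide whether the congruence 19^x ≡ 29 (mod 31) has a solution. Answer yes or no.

no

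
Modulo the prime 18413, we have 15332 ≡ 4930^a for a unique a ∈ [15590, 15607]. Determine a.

15607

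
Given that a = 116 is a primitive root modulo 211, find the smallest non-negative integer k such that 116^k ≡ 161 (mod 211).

Baby-step giant-step with m = ceil(sqrt(210)) = 15.
Baby table (116^j mod 211 for j=0..14):
  0:1  1:116  2:163  3:129  4:194  5:138  6:183  7:128
  8:78  9:186  10:54  11:145  12:151  13:3  14:137
Giant step factor: 116^(-15) ≡ 63 (mod 211).
Scan 161·63^i mod 211 for i = 0, 1, …:
  i=0: 161   i=1: 15   i=2: 101   i=3: 33
  i=4: 180   i=5: 157   i=6: 185   i=7: 50
  i=8: 196   i=9: 110   i=10: 178   i=11: 31
  i=12: 54
Match at i=12, j=10: k = 12·15 + 10 = 190.

190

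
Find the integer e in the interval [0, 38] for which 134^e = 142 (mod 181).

Compute 134^0 mod 181 = 1, then multiply by 134 repeatedly:
  134^0=1  134^1=134  134^2=37  134^3=71  134^4=102
  134^5=93  134^6=154  134^7=2  134^8=87  134^9=74
  134^10=142
Found 142 at exponent 10.

10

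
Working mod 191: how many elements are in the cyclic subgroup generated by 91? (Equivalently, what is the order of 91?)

190

The order of 91 must divide p − 1 = 190 = 2 · 5 · 19.
Divisors: 1, 2, 5, 10, 19, 38, 95, 190.
Check each in increasing order: 91^1 ≡ 91;  91^2 ≡ 68;  91^5 ≡ 11;  91^10 ≡ 121;  91^19 ≡ 142;  91^38 ≡ 109;  91^95 ≡ 190;  91^190 ≡ 1.
Smallest exponent giving 1 is 190.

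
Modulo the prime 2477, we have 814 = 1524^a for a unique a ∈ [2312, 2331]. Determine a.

2313

Compute 1524^2312 mod 2477 = 1070, then multiply by 1524 repeatedly:
  1524^2312=1070  1524^2313=814
Found 814 at exponent 2313.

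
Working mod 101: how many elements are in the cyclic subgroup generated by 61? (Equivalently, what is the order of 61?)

100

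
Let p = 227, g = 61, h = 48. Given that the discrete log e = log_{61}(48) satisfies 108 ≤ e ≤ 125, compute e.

124

Compute 61^108 mod 227 = 69, then multiply by 61 repeatedly:
  61^108=69  61^109=123  61^110=12  61^111=51  61^112=160
  61^113=226  61^114=166  61^115=138  61^116=19  61^117=24
  61^118=102  61^119=93  61^120=225  61^121=105  61^122=49
  61^123=38  61^124=48
Found 48 at exponent 124.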